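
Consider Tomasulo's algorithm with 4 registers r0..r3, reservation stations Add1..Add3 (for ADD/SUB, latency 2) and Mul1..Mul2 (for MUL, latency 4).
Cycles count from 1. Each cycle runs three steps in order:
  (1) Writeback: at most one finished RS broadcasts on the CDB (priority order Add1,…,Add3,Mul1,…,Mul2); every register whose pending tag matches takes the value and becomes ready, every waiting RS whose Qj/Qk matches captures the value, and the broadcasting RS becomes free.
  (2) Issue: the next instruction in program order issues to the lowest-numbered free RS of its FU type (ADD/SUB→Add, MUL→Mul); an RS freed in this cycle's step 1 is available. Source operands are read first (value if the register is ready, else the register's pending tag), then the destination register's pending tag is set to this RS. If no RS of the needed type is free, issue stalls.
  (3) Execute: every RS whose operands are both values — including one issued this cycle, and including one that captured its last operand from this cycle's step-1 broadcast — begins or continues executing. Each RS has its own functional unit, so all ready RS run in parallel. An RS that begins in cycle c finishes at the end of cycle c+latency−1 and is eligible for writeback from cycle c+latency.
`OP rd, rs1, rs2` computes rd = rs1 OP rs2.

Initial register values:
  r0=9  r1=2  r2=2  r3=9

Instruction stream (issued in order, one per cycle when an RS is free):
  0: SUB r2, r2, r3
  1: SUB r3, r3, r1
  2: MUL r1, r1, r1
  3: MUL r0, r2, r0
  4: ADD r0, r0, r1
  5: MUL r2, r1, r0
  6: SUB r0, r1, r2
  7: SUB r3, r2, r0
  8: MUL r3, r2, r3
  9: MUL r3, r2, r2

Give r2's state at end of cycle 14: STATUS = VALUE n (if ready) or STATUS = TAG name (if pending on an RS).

  c1: issue SUB r2<-Add1  regs: r0:9,r1:2,r2:Add1,r3:9
  c2: issue SUB r3<-Add2  regs: r0:9,r1:2,r2:Add1,r3:Add2
  c3: CDB Add1=-7; issue MUL r1<-Mul1  regs: r0:9,r1:Mul1,r2:-7,r3:Add2
  c4: CDB Add2=7; issue MUL r0<-Mul2  regs: r0:Mul2,r1:Mul1,r2:-7,r3:7
  c5: issue ADD r0<-Add1  regs: r0:Add1,r1:Mul1,r2:-7,r3:7
  c6: stall  regs: r0:Add1,r1:Mul1,r2:-7,r3:7
  c7: CDB Mul1=4; issue MUL r2<-Mul1  regs: r0:Add1,r1:4,r2:Mul1,r3:7
  c8: CDB Mul2=-63; issue SUB r0<-Add2  regs: r0:Add2,r1:4,r2:Mul1,r3:7
  c9: issue SUB r3<-Add3  regs: r0:Add2,r1:4,r2:Mul1,r3:Add3
  c10: CDB Add1=-59; issue MUL r3<-Mul2  regs: r0:Add2,r1:4,r2:Mul1,r3:Mul2
  c11: stall  regs: r0:Add2,r1:4,r2:Mul1,r3:Mul2
  c12: stall  regs: r0:Add2,r1:4,r2:Mul1,r3:Mul2
  c13: stall  regs: r0:Add2,r1:4,r2:Mul1,r3:Mul2
  c14: CDB Mul1=-236; issue MUL r3<-Mul1  regs: r0:Add2,r1:4,r2:-236,r3:Mul1

STATUS = VALUE -236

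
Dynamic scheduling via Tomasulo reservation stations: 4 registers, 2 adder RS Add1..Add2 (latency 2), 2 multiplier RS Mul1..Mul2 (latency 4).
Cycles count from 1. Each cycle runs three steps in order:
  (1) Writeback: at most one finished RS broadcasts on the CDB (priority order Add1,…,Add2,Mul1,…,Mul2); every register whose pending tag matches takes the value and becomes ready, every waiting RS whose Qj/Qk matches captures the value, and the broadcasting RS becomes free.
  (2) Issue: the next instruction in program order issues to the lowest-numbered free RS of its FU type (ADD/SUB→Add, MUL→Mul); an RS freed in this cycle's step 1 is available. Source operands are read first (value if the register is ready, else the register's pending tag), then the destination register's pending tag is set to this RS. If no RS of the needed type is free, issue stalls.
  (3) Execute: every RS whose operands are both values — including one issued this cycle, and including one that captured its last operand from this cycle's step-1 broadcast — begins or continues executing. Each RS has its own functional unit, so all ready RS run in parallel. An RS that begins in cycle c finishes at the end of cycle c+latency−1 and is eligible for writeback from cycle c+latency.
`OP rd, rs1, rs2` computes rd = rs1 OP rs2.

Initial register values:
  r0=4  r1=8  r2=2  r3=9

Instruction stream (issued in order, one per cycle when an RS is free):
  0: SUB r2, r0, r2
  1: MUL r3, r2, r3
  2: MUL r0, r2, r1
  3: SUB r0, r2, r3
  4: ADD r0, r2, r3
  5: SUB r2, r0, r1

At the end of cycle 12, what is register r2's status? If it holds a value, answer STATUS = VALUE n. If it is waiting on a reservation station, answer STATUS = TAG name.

c1: issue SUB r2<-Add1 | r0:4,r1:8,r2:Add1,r3:9
c2: issue MUL r3<-Mul1 | r0:4,r1:8,r2:Add1,r3:Mul1
c3: CDB Add1=2; issue MUL r0<-Mul2 | r0:Mul2,r1:8,r2:2,r3:Mul1
c4: issue SUB r0<-Add1 | r0:Add1,r1:8,r2:2,r3:Mul1
c5: issue ADD r0<-Add2 | r0:Add2,r1:8,r2:2,r3:Mul1
c6: stall | r0:Add2,r1:8,r2:2,r3:Mul1
c7: CDB Mul1=18; stall | r0:Add2,r1:8,r2:2,r3:18
c8: CDB Mul2=16; stall | r0:Add2,r1:8,r2:2,r3:18
c9: CDB Add1=-16; issue SUB r2<-Add1 | r0:Add2,r1:8,r2:Add1,r3:18
c10: CDB Add2=20 | r0:20,r1:8,r2:Add1,r3:18
c11: - | r0:20,r1:8,r2:Add1,r3:18
c12: CDB Add1=12 | r0:20,r1:8,r2:12,r3:18

STATUS = VALUE 12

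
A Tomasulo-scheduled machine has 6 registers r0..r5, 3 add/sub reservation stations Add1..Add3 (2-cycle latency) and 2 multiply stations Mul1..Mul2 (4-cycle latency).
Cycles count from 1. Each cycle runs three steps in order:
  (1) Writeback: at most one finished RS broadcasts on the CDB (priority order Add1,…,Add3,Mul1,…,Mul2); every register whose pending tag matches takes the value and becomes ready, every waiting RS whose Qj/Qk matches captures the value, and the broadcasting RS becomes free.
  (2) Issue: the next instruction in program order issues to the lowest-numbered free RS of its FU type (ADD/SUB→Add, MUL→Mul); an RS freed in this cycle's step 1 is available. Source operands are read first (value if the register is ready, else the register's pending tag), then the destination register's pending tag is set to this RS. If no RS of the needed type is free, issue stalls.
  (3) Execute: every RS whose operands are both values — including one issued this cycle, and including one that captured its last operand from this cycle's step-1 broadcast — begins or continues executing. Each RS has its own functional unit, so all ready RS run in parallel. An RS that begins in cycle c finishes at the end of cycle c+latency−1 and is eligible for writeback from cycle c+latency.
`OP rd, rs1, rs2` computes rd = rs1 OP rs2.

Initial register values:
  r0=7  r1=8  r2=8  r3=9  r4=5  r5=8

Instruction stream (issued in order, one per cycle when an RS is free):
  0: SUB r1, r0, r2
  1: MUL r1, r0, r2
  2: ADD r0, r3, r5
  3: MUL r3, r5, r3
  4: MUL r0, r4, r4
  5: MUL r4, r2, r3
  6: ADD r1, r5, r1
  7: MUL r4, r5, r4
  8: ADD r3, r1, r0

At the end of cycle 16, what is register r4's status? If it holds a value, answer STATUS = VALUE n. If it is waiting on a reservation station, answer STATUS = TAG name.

STATUS = VALUE 4608

cycle 1: issue SUB r1<-Add1 // r0:7,r1:Add1,r2:8,r3:9,r4:5,r5:8
cycle 2: issue MUL r1<-Mul1 // r0:7,r1:Mul1,r2:8,r3:9,r4:5,r5:8
cycle 3: CDB Add1=-1; issue ADD r0<-Add1 // r0:Add1,r1:Mul1,r2:8,r3:9,r4:5,r5:8
cycle 4: issue MUL r3<-Mul2 // r0:Add1,r1:Mul1,r2:8,r3:Mul2,r4:5,r5:8
cycle 5: CDB Add1=17; stall // r0:17,r1:Mul1,r2:8,r3:Mul2,r4:5,r5:8
cycle 6: CDB Mul1=56; issue MUL r0<-Mul1 // r0:Mul1,r1:56,r2:8,r3:Mul2,r4:5,r5:8
cycle 7: stall // r0:Mul1,r1:56,r2:8,r3:Mul2,r4:5,r5:8
cycle 8: CDB Mul2=72; issue MUL r4<-Mul2 // r0:Mul1,r1:56,r2:8,r3:72,r4:Mul2,r5:8
cycle 9: issue ADD r1<-Add1 // r0:Mul1,r1:Add1,r2:8,r3:72,r4:Mul2,r5:8
cycle 10: CDB Mul1=25; issue MUL r4<-Mul1 // r0:25,r1:Add1,r2:8,r3:72,r4:Mul1,r5:8
cycle 11: CDB Add1=64; issue ADD r3<-Add1 // r0:25,r1:64,r2:8,r3:Add1,r4:Mul1,r5:8
cycle 12: CDB Mul2=576 // r0:25,r1:64,r2:8,r3:Add1,r4:Mul1,r5:8
cycle 13: CDB Add1=89 // r0:25,r1:64,r2:8,r3:89,r4:Mul1,r5:8
cycle 14: - // r0:25,r1:64,r2:8,r3:89,r4:Mul1,r5:8
cycle 15: - // r0:25,r1:64,r2:8,r3:89,r4:Mul1,r5:8
cycle 16: CDB Mul1=4608 // r0:25,r1:64,r2:8,r3:89,r4:4608,r5:8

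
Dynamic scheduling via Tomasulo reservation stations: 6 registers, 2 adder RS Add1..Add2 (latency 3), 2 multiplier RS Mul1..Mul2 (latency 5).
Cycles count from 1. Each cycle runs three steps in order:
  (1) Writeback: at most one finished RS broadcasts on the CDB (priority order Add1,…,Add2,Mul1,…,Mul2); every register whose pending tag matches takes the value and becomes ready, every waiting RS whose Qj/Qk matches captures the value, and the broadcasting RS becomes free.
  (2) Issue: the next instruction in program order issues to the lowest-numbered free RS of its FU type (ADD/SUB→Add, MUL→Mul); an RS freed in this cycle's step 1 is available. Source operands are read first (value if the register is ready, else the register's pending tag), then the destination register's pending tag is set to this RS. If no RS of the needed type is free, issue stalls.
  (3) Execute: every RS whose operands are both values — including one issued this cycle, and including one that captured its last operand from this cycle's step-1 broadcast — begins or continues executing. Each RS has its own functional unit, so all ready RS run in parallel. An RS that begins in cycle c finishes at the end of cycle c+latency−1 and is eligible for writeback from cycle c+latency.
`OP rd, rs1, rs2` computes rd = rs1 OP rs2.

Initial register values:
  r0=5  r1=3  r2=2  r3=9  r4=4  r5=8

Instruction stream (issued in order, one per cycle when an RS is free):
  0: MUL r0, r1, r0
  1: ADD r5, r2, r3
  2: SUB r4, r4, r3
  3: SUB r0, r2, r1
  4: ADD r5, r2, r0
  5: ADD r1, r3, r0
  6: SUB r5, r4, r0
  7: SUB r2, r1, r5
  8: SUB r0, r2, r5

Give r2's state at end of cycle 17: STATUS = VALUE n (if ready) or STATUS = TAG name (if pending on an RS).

  c1: issue MUL r0<-Mul1  regs: r0:Mul1,r1:3,r2:2,r3:9,r4:4,r5:8
  c2: issue ADD r5<-Add1  regs: r0:Mul1,r1:3,r2:2,r3:9,r4:4,r5:Add1
  c3: issue SUB r4<-Add2  regs: r0:Mul1,r1:3,r2:2,r3:9,r4:Add2,r5:Add1
  c4: stall  regs: r0:Mul1,r1:3,r2:2,r3:9,r4:Add2,r5:Add1
  c5: CDB Add1=11; issue SUB r0<-Add1  regs: r0:Add1,r1:3,r2:2,r3:9,r4:Add2,r5:11
  c6: CDB Add2=-5; issue ADD r5<-Add2  regs: r0:Add1,r1:3,r2:2,r3:9,r4:-5,r5:Add2
  c7: CDB Mul1=15; stall  regs: r0:Add1,r1:3,r2:2,r3:9,r4:-5,r5:Add2
  c8: CDB Add1=-1; issue ADD r1<-Add1  regs: r0:-1,r1:Add1,r2:2,r3:9,r4:-5,r5:Add2
  c9: stall  regs: r0:-1,r1:Add1,r2:2,r3:9,r4:-5,r5:Add2
  c10: stall  regs: r0:-1,r1:Add1,r2:2,r3:9,r4:-5,r5:Add2
  c11: CDB Add1=8; issue SUB r5<-Add1  regs: r0:-1,r1:8,r2:2,r3:9,r4:-5,r5:Add1
  c12: CDB Add2=1; issue SUB r2<-Add2  regs: r0:-1,r1:8,r2:Add2,r3:9,r4:-5,r5:Add1
  c13: stall  regs: r0:-1,r1:8,r2:Add2,r3:9,r4:-5,r5:Add1
  c14: CDB Add1=-4; issue SUB r0<-Add1  regs: r0:Add1,r1:8,r2:Add2,r3:9,r4:-5,r5:-4
  c15: -  regs: r0:Add1,r1:8,r2:Add2,r3:9,r4:-5,r5:-4
  c16: -  regs: r0:Add1,r1:8,r2:Add2,r3:9,r4:-5,r5:-4
  c17: CDB Add2=12  regs: r0:Add1,r1:8,r2:12,r3:9,r4:-5,r5:-4

STATUS = VALUE 12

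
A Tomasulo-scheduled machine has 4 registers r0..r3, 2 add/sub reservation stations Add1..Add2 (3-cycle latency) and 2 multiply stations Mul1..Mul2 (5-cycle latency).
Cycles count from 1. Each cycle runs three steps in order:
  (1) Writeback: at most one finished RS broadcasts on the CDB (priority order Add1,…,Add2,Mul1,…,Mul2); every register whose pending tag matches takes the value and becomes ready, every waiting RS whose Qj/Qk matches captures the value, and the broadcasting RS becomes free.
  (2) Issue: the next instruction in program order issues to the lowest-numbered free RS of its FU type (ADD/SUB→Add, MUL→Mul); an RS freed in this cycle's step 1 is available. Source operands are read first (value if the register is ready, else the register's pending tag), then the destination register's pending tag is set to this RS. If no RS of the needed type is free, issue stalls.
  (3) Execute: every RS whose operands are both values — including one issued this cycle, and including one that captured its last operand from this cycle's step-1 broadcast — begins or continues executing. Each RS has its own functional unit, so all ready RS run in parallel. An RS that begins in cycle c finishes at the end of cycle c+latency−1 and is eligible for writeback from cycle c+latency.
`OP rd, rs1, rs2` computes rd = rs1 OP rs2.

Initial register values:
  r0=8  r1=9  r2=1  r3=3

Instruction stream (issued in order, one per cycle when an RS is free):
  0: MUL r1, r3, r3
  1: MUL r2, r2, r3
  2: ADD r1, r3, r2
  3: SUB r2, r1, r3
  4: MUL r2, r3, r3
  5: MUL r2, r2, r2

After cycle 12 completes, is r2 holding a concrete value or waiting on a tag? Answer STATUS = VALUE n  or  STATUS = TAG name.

STATUS = TAG Mul2

  c1: issue MUL r1<-Mul1  regs: r0:8,r1:Mul1,r2:1,r3:3
  c2: issue MUL r2<-Mul2  regs: r0:8,r1:Mul1,r2:Mul2,r3:3
  c3: issue ADD r1<-Add1  regs: r0:8,r1:Add1,r2:Mul2,r3:3
  c4: issue SUB r2<-Add2  regs: r0:8,r1:Add1,r2:Add2,r3:3
  c5: stall  regs: r0:8,r1:Add1,r2:Add2,r3:3
  c6: CDB Mul1=9; issue MUL r2<-Mul1  regs: r0:8,r1:Add1,r2:Mul1,r3:3
  c7: CDB Mul2=3; issue MUL r2<-Mul2  regs: r0:8,r1:Add1,r2:Mul2,r3:3
  c8: -  regs: r0:8,r1:Add1,r2:Mul2,r3:3
  c9: -  regs: r0:8,r1:Add1,r2:Mul2,r3:3
  c10: CDB Add1=6  regs: r0:8,r1:6,r2:Mul2,r3:3
  c11: CDB Mul1=9  regs: r0:8,r1:6,r2:Mul2,r3:3
  c12: -  regs: r0:8,r1:6,r2:Mul2,r3:3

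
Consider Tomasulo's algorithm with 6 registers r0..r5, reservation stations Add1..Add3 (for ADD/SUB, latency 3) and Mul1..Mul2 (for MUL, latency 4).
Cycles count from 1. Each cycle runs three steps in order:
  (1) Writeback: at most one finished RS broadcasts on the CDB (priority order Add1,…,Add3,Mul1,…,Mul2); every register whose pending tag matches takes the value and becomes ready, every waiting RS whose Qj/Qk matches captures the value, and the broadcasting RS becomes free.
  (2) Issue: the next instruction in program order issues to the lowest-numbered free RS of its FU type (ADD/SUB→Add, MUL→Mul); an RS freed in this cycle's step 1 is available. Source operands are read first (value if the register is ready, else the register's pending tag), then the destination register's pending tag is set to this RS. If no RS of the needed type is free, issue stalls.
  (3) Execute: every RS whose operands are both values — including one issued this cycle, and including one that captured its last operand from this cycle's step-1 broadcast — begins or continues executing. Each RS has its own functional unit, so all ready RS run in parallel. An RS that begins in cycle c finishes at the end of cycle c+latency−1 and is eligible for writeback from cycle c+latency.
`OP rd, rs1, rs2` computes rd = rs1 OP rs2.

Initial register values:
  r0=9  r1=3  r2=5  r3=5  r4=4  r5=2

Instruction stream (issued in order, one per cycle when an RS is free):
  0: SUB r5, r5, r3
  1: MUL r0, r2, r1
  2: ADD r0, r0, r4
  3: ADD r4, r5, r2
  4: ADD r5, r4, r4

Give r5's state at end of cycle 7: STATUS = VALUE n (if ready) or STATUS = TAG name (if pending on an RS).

STATUS = TAG Add3

  c1: issue SUB r5<-Add1  regs: r0:9,r1:3,r2:5,r3:5,r4:4,r5:Add1
  c2: issue MUL r0<-Mul1  regs: r0:Mul1,r1:3,r2:5,r3:5,r4:4,r5:Add1
  c3: issue ADD r0<-Add2  regs: r0:Add2,r1:3,r2:5,r3:5,r4:4,r5:Add1
  c4: CDB Add1=-3; issue ADD r4<-Add1  regs: r0:Add2,r1:3,r2:5,r3:5,r4:Add1,r5:-3
  c5: issue ADD r5<-Add3  regs: r0:Add2,r1:3,r2:5,r3:5,r4:Add1,r5:Add3
  c6: CDB Mul1=15  regs: r0:Add2,r1:3,r2:5,r3:5,r4:Add1,r5:Add3
  c7: CDB Add1=2  regs: r0:Add2,r1:3,r2:5,r3:5,r4:2,r5:Add3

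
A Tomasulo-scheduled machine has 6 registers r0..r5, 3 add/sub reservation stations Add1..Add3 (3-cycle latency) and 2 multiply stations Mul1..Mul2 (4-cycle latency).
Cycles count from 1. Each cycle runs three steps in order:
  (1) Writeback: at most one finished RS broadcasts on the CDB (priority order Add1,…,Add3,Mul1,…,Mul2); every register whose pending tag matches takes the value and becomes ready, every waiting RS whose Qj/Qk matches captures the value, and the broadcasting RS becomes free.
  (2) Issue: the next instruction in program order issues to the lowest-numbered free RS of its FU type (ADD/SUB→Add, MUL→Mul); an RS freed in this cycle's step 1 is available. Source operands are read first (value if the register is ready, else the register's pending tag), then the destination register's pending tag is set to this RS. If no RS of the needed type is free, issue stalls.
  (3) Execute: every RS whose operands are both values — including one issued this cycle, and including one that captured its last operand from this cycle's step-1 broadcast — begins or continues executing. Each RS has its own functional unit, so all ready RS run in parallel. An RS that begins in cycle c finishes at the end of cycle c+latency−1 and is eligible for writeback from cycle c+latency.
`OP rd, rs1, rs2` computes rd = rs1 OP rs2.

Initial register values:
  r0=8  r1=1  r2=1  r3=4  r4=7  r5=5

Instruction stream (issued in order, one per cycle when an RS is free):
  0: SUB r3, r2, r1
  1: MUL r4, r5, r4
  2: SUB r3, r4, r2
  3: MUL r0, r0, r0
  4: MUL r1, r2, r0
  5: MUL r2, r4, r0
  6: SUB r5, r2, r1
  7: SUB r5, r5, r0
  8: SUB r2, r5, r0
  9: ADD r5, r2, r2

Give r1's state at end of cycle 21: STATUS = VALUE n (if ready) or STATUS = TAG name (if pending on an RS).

STATUS = VALUE 64

  c1: issue SUB r3<-Add1  regs: r0:8,r1:1,r2:1,r3:Add1,r4:7,r5:5
  c2: issue MUL r4<-Mul1  regs: r0:8,r1:1,r2:1,r3:Add1,r4:Mul1,r5:5
  c3: issue SUB r3<-Add2  regs: r0:8,r1:1,r2:1,r3:Add2,r4:Mul1,r5:5
  c4: CDB Add1=0; issue MUL r0<-Mul2  regs: r0:Mul2,r1:1,r2:1,r3:Add2,r4:Mul1,r5:5
  c5: stall  regs: r0:Mul2,r1:1,r2:1,r3:Add2,r4:Mul1,r5:5
  c6: CDB Mul1=35; issue MUL r1<-Mul1  regs: r0:Mul2,r1:Mul1,r2:1,r3:Add2,r4:35,r5:5
  c7: stall  regs: r0:Mul2,r1:Mul1,r2:1,r3:Add2,r4:35,r5:5
  c8: CDB Mul2=64; issue MUL r2<-Mul2  regs: r0:64,r1:Mul1,r2:Mul2,r3:Add2,r4:35,r5:5
  c9: CDB Add2=34; issue SUB r5<-Add1  regs: r0:64,r1:Mul1,r2:Mul2,r3:34,r4:35,r5:Add1
  c10: issue SUB r5<-Add2  regs: r0:64,r1:Mul1,r2:Mul2,r3:34,r4:35,r5:Add2
  c11: issue SUB r2<-Add3  regs: r0:64,r1:Mul1,r2:Add3,r3:34,r4:35,r5:Add2
  c12: CDB Mul1=64; stall  regs: r0:64,r1:64,r2:Add3,r3:34,r4:35,r5:Add2
  c13: CDB Mul2=2240; stall  regs: r0:64,r1:64,r2:Add3,r3:34,r4:35,r5:Add2
  c14: stall  regs: r0:64,r1:64,r2:Add3,r3:34,r4:35,r5:Add2
  c15: stall  regs: r0:64,r1:64,r2:Add3,r3:34,r4:35,r5:Add2
  c16: CDB Add1=2176; issue ADD r5<-Add1  regs: r0:64,r1:64,r2:Add3,r3:34,r4:35,r5:Add1
  c17: -  regs: r0:64,r1:64,r2:Add3,r3:34,r4:35,r5:Add1
  c18: -  regs: r0:64,r1:64,r2:Add3,r3:34,r4:35,r5:Add1
  c19: CDB Add2=2112  regs: r0:64,r1:64,r2:Add3,r3:34,r4:35,r5:Add1
  c20: -  regs: r0:64,r1:64,r2:Add3,r3:34,r4:35,r5:Add1
  c21: -  regs: r0:64,r1:64,r2:Add3,r3:34,r4:35,r5:Add1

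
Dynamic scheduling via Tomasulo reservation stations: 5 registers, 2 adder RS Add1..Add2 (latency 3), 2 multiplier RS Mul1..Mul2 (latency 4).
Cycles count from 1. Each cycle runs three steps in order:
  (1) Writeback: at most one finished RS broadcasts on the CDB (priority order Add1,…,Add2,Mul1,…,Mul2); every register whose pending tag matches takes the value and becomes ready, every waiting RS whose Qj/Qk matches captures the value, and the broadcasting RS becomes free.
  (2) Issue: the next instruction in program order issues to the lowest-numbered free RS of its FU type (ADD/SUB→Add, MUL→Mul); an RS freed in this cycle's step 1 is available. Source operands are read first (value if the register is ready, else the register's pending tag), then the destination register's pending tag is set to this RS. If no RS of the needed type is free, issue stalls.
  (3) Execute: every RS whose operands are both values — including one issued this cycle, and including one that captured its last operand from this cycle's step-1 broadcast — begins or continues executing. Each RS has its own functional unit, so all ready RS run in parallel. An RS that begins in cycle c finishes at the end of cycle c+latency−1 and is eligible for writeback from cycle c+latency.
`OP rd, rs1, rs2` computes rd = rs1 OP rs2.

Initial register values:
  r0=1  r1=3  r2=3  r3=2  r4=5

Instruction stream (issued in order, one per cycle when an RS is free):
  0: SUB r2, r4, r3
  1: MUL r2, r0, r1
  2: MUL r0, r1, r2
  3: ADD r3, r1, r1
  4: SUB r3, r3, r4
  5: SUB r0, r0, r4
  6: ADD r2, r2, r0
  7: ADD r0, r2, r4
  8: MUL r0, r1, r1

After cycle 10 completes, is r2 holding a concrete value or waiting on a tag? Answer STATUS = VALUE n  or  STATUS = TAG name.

STATUS = TAG Add2

  c1: issue SUB r2<-Add1  regs: r0:1,r1:3,r2:Add1,r3:2,r4:5
  c2: issue MUL r2<-Mul1  regs: r0:1,r1:3,r2:Mul1,r3:2,r4:5
  c3: issue MUL r0<-Mul2  regs: r0:Mul2,r1:3,r2:Mul1,r3:2,r4:5
  c4: CDB Add1=3; issue ADD r3<-Add1  regs: r0:Mul2,r1:3,r2:Mul1,r3:Add1,r4:5
  c5: issue SUB r3<-Add2  regs: r0:Mul2,r1:3,r2:Mul1,r3:Add2,r4:5
  c6: CDB Mul1=3; stall  regs: r0:Mul2,r1:3,r2:3,r3:Add2,r4:5
  c7: CDB Add1=6; issue SUB r0<-Add1  regs: r0:Add1,r1:3,r2:3,r3:Add2,r4:5
  c8: stall  regs: r0:Add1,r1:3,r2:3,r3:Add2,r4:5
  c9: stall  regs: r0:Add1,r1:3,r2:3,r3:Add2,r4:5
  c10: CDB Add2=1; issue ADD r2<-Add2  regs: r0:Add1,r1:3,r2:Add2,r3:1,r4:5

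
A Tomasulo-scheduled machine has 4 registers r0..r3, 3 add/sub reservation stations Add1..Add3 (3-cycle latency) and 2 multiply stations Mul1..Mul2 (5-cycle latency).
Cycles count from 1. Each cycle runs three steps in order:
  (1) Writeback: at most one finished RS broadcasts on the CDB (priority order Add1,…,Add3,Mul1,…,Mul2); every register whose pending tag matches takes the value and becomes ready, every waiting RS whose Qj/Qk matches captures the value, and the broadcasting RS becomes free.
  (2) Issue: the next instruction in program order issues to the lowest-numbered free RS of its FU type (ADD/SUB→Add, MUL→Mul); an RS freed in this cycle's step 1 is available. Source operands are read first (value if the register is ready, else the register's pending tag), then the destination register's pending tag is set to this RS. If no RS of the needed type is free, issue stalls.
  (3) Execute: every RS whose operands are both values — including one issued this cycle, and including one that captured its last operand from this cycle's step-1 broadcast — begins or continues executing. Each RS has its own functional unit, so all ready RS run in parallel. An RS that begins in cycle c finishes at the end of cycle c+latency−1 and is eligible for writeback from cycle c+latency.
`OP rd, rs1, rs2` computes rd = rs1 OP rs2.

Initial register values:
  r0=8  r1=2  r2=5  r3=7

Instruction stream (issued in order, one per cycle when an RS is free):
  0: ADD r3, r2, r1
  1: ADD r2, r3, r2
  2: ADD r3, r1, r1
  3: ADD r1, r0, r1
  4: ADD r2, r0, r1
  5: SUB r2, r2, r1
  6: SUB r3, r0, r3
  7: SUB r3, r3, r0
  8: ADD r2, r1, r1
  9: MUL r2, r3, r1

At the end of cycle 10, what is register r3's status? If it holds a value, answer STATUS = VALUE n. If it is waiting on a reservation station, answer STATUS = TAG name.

cycle 1: issue ADD r3<-Add1 // r0:8,r1:2,r2:5,r3:Add1
cycle 2: issue ADD r2<-Add2 // r0:8,r1:2,r2:Add2,r3:Add1
cycle 3: issue ADD r3<-Add3 // r0:8,r1:2,r2:Add2,r3:Add3
cycle 4: CDB Add1=7; issue ADD r1<-Add1 // r0:8,r1:Add1,r2:Add2,r3:Add3
cycle 5: stall // r0:8,r1:Add1,r2:Add2,r3:Add3
cycle 6: CDB Add3=4; issue ADD r2<-Add3 // r0:8,r1:Add1,r2:Add3,r3:4
cycle 7: CDB Add1=10; issue SUB r2<-Add1 // r0:8,r1:10,r2:Add1,r3:4
cycle 8: CDB Add2=12; issue SUB r3<-Add2 // r0:8,r1:10,r2:Add1,r3:Add2
cycle 9: stall // r0:8,r1:10,r2:Add1,r3:Add2
cycle 10: CDB Add3=18; issue SUB r3<-Add3 // r0:8,r1:10,r2:Add1,r3:Add3

STATUS = TAG Add3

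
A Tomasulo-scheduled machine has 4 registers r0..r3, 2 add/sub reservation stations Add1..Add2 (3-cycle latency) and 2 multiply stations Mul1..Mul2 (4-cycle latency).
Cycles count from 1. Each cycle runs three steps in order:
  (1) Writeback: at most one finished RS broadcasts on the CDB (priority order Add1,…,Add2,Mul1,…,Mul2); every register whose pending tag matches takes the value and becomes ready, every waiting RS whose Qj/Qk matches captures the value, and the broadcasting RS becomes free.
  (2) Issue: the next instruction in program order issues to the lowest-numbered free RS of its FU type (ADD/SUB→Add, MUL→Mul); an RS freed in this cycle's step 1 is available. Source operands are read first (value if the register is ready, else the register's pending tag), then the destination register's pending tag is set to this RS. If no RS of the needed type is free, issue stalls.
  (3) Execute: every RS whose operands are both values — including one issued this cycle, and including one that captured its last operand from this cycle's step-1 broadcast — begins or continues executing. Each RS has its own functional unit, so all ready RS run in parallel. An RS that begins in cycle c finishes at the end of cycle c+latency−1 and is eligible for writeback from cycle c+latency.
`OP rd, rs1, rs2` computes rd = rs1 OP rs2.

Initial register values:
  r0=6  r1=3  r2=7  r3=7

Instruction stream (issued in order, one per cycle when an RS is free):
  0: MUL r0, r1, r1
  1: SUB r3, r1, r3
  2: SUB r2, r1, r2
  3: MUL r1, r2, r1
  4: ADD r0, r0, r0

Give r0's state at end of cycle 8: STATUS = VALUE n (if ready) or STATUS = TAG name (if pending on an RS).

cycle 1: issue MUL r0<-Mul1 // r0:Mul1,r1:3,r2:7,r3:7
cycle 2: issue SUB r3<-Add1 // r0:Mul1,r1:3,r2:7,r3:Add1
cycle 3: issue SUB r2<-Add2 // r0:Mul1,r1:3,r2:Add2,r3:Add1
cycle 4: issue MUL r1<-Mul2 // r0:Mul1,r1:Mul2,r2:Add2,r3:Add1
cycle 5: CDB Add1=-4; issue ADD r0<-Add1 // r0:Add1,r1:Mul2,r2:Add2,r3:-4
cycle 6: CDB Add2=-4 // r0:Add1,r1:Mul2,r2:-4,r3:-4
cycle 7: CDB Mul1=9 // r0:Add1,r1:Mul2,r2:-4,r3:-4
cycle 8: - // r0:Add1,r1:Mul2,r2:-4,r3:-4

STATUS = TAG Add1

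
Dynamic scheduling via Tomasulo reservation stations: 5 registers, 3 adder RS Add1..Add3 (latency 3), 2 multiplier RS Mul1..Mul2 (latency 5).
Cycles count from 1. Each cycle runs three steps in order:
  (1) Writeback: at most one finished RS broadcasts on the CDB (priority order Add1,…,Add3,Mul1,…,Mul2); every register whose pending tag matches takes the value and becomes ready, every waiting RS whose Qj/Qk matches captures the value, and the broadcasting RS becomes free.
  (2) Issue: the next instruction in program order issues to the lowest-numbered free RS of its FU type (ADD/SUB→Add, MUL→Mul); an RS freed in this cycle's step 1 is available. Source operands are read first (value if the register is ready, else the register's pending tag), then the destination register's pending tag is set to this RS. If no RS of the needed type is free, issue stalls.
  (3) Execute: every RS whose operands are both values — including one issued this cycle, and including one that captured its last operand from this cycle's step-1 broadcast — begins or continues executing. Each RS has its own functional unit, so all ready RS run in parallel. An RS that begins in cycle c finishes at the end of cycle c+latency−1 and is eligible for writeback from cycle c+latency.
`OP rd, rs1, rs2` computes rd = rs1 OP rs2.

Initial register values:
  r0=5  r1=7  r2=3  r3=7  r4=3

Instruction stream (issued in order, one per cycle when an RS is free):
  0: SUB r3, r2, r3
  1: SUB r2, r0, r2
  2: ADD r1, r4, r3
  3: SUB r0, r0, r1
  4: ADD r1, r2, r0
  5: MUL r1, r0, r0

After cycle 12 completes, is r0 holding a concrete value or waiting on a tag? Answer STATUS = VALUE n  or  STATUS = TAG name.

STATUS = VALUE 6

c1: issue SUB r3<-Add1 | r0:5,r1:7,r2:3,r3:Add1,r4:3
c2: issue SUB r2<-Add2 | r0:5,r1:7,r2:Add2,r3:Add1,r4:3
c3: issue ADD r1<-Add3 | r0:5,r1:Add3,r2:Add2,r3:Add1,r4:3
c4: CDB Add1=-4; issue SUB r0<-Add1 | r0:Add1,r1:Add3,r2:Add2,r3:-4,r4:3
c5: CDB Add2=2; issue ADD r1<-Add2 | r0:Add1,r1:Add2,r2:2,r3:-4,r4:3
c6: issue MUL r1<-Mul1 | r0:Add1,r1:Mul1,r2:2,r3:-4,r4:3
c7: CDB Add3=-1 | r0:Add1,r1:Mul1,r2:2,r3:-4,r4:3
c8: - | r0:Add1,r1:Mul1,r2:2,r3:-4,r4:3
c9: - | r0:Add1,r1:Mul1,r2:2,r3:-4,r4:3
c10: CDB Add1=6 | r0:6,r1:Mul1,r2:2,r3:-4,r4:3
c11: - | r0:6,r1:Mul1,r2:2,r3:-4,r4:3
c12: - | r0:6,r1:Mul1,r2:2,r3:-4,r4:3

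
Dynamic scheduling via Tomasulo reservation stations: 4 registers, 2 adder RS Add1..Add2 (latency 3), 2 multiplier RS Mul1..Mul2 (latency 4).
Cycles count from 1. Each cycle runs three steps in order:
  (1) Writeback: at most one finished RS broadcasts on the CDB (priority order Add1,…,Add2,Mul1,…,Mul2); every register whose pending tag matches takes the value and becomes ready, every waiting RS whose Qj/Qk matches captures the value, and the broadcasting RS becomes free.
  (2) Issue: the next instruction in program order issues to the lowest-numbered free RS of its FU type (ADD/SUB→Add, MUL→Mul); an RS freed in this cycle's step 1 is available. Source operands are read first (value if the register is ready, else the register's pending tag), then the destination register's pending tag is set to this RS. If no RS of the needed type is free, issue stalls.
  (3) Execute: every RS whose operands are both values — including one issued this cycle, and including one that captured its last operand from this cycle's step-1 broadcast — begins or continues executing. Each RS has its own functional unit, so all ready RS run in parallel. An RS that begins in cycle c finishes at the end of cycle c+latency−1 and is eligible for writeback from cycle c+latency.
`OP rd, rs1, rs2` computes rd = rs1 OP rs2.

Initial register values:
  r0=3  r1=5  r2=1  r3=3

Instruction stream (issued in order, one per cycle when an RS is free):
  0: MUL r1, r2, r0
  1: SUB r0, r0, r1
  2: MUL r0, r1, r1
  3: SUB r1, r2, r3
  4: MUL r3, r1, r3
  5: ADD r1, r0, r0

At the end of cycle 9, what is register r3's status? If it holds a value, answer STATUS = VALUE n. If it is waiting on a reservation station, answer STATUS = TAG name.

STATUS = TAG Mul1

  c1: issue MUL r1<-Mul1  regs: r0:3,r1:Mul1,r2:1,r3:3
  c2: issue SUB r0<-Add1  regs: r0:Add1,r1:Mul1,r2:1,r3:3
  c3: issue MUL r0<-Mul2  regs: r0:Mul2,r1:Mul1,r2:1,r3:3
  c4: issue SUB r1<-Add2  regs: r0:Mul2,r1:Add2,r2:1,r3:3
  c5: CDB Mul1=3; issue MUL r3<-Mul1  regs: r0:Mul2,r1:Add2,r2:1,r3:Mul1
  c6: stall  regs: r0:Mul2,r1:Add2,r2:1,r3:Mul1
  c7: CDB Add2=-2; issue ADD r1<-Add2  regs: r0:Mul2,r1:Add2,r2:1,r3:Mul1
  c8: CDB Add1=0  regs: r0:Mul2,r1:Add2,r2:1,r3:Mul1
  c9: CDB Mul2=9  regs: r0:9,r1:Add2,r2:1,r3:Mul1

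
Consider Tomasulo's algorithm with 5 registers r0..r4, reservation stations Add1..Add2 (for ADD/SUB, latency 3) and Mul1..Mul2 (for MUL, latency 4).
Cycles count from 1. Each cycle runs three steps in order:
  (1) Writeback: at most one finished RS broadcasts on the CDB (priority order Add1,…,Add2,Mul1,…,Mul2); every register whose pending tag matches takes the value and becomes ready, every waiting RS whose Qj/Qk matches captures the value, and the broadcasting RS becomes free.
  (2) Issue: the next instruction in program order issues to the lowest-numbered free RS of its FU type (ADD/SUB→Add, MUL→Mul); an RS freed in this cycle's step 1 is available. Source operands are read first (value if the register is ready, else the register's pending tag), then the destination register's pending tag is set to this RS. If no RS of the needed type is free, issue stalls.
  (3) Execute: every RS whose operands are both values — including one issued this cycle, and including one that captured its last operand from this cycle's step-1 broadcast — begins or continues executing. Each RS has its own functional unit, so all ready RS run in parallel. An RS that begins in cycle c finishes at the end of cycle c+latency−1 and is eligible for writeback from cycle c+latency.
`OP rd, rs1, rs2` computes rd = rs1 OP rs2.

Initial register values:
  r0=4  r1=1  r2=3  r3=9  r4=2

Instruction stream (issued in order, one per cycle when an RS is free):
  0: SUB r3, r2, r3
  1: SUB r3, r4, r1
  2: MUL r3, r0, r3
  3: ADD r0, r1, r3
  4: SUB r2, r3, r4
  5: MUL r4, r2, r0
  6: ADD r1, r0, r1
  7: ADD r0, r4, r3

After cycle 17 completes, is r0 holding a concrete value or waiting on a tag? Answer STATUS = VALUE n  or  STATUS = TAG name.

c1: issue SUB r3<-Add1 | r0:4,r1:1,r2:3,r3:Add1,r4:2
c2: issue SUB r3<-Add2 | r0:4,r1:1,r2:3,r3:Add2,r4:2
c3: issue MUL r3<-Mul1 | r0:4,r1:1,r2:3,r3:Mul1,r4:2
c4: CDB Add1=-6; issue ADD r0<-Add1 | r0:Add1,r1:1,r2:3,r3:Mul1,r4:2
c5: CDB Add2=1; issue SUB r2<-Add2 | r0:Add1,r1:1,r2:Add2,r3:Mul1,r4:2
c6: issue MUL r4<-Mul2 | r0:Add1,r1:1,r2:Add2,r3:Mul1,r4:Mul2
c7: stall | r0:Add1,r1:1,r2:Add2,r3:Mul1,r4:Mul2
c8: stall | r0:Add1,r1:1,r2:Add2,r3:Mul1,r4:Mul2
c9: CDB Mul1=4; stall | r0:Add1,r1:1,r2:Add2,r3:4,r4:Mul2
c10: stall | r0:Add1,r1:1,r2:Add2,r3:4,r4:Mul2
c11: stall | r0:Add1,r1:1,r2:Add2,r3:4,r4:Mul2
c12: CDB Add1=5; issue ADD r1<-Add1 | r0:5,r1:Add1,r2:Add2,r3:4,r4:Mul2
c13: CDB Add2=2; issue ADD r0<-Add2 | r0:Add2,r1:Add1,r2:2,r3:4,r4:Mul2
c14: - | r0:Add2,r1:Add1,r2:2,r3:4,r4:Mul2
c15: CDB Add1=6 | r0:Add2,r1:6,r2:2,r3:4,r4:Mul2
c16: - | r0:Add2,r1:6,r2:2,r3:4,r4:Mul2
c17: CDB Mul2=10 | r0:Add2,r1:6,r2:2,r3:4,r4:10

STATUS = TAG Add2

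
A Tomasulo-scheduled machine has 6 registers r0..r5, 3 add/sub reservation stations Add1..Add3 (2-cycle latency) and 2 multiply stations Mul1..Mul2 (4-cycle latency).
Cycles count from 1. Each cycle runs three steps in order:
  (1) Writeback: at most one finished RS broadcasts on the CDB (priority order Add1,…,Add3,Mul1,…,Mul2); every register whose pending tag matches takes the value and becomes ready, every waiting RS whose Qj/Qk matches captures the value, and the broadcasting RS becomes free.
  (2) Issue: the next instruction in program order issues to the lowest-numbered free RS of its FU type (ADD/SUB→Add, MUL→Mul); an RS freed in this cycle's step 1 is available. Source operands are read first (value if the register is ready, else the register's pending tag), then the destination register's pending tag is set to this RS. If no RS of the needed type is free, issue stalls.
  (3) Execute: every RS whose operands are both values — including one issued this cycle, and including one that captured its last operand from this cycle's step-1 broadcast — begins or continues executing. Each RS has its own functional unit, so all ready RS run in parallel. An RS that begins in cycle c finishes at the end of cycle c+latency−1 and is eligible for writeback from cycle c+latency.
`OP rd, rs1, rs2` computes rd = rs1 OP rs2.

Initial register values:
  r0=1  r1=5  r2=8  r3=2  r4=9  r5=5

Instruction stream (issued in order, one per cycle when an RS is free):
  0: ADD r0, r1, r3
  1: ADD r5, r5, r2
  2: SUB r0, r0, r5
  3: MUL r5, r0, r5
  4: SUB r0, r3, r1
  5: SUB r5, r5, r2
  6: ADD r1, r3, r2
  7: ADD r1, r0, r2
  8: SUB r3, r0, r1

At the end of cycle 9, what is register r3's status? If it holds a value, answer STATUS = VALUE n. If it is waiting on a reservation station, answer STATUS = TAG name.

STATUS = TAG Add2

  c1: issue ADD r0<-Add1  regs: r0:Add1,r1:5,r2:8,r3:2,r4:9,r5:5
  c2: issue ADD r5<-Add2  regs: r0:Add1,r1:5,r2:8,r3:2,r4:9,r5:Add2
  c3: CDB Add1=7; issue SUB r0<-Add1  regs: r0:Add1,r1:5,r2:8,r3:2,r4:9,r5:Add2
  c4: CDB Add2=13; issue MUL r5<-Mul1  regs: r0:Add1,r1:5,r2:8,r3:2,r4:9,r5:Mul1
  c5: issue SUB r0<-Add2  regs: r0:Add2,r1:5,r2:8,r3:2,r4:9,r5:Mul1
  c6: CDB Add1=-6; issue SUB r5<-Add1  regs: r0:Add2,r1:5,r2:8,r3:2,r4:9,r5:Add1
  c7: CDB Add2=-3; issue ADD r1<-Add2  regs: r0:-3,r1:Add2,r2:8,r3:2,r4:9,r5:Add1
  c8: issue ADD r1<-Add3  regs: r0:-3,r1:Add3,r2:8,r3:2,r4:9,r5:Add1
  c9: CDB Add2=10; issue SUB r3<-Add2  regs: r0:-3,r1:Add3,r2:8,r3:Add2,r4:9,r5:Add1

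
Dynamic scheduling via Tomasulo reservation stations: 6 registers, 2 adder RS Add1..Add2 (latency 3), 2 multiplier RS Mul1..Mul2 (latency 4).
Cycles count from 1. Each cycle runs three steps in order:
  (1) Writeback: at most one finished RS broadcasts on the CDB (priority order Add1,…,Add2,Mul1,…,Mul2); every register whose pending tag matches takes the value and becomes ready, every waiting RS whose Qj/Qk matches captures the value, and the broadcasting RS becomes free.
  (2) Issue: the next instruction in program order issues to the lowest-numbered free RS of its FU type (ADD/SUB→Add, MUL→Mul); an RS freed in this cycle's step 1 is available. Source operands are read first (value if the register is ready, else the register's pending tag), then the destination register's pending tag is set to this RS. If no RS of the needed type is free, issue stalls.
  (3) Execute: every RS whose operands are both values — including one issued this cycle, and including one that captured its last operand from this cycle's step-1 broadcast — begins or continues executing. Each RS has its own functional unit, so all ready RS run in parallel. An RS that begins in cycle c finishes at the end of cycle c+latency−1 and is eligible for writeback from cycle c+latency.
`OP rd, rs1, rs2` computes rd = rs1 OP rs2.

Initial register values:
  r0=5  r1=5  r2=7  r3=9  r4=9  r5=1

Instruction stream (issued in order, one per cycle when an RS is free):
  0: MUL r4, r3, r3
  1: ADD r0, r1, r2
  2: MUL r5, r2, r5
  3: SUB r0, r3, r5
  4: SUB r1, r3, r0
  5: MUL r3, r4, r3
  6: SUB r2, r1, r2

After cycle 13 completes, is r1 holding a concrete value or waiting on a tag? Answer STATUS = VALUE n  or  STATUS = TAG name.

  c1: issue MUL r4<-Mul1  regs: r0:5,r1:5,r2:7,r3:9,r4:Mul1,r5:1
  c2: issue ADD r0<-Add1  regs: r0:Add1,r1:5,r2:7,r3:9,r4:Mul1,r5:1
  c3: issue MUL r5<-Mul2  regs: r0:Add1,r1:5,r2:7,r3:9,r4:Mul1,r5:Mul2
  c4: issue SUB r0<-Add2  regs: r0:Add2,r1:5,r2:7,r3:9,r4:Mul1,r5:Mul2
  c5: CDB Add1=12; issue SUB r1<-Add1  regs: r0:Add2,r1:Add1,r2:7,r3:9,r4:Mul1,r5:Mul2
  c6: CDB Mul1=81; issue MUL r3<-Mul1  regs: r0:Add2,r1:Add1,r2:7,r3:Mul1,r4:81,r5:Mul2
  c7: CDB Mul2=7; stall  regs: r0:Add2,r1:Add1,r2:7,r3:Mul1,r4:81,r5:7
  c8: stall  regs: r0:Add2,r1:Add1,r2:7,r3:Mul1,r4:81,r5:7
  c9: stall  regs: r0:Add2,r1:Add1,r2:7,r3:Mul1,r4:81,r5:7
  c10: CDB Add2=2; issue SUB r2<-Add2  regs: r0:2,r1:Add1,r2:Add2,r3:Mul1,r4:81,r5:7
  c11: CDB Mul1=729  regs: r0:2,r1:Add1,r2:Add2,r3:729,r4:81,r5:7
  c12: -  regs: r0:2,r1:Add1,r2:Add2,r3:729,r4:81,r5:7
  c13: CDB Add1=7  regs: r0:2,r1:7,r2:Add2,r3:729,r4:81,r5:7

STATUS = VALUE 7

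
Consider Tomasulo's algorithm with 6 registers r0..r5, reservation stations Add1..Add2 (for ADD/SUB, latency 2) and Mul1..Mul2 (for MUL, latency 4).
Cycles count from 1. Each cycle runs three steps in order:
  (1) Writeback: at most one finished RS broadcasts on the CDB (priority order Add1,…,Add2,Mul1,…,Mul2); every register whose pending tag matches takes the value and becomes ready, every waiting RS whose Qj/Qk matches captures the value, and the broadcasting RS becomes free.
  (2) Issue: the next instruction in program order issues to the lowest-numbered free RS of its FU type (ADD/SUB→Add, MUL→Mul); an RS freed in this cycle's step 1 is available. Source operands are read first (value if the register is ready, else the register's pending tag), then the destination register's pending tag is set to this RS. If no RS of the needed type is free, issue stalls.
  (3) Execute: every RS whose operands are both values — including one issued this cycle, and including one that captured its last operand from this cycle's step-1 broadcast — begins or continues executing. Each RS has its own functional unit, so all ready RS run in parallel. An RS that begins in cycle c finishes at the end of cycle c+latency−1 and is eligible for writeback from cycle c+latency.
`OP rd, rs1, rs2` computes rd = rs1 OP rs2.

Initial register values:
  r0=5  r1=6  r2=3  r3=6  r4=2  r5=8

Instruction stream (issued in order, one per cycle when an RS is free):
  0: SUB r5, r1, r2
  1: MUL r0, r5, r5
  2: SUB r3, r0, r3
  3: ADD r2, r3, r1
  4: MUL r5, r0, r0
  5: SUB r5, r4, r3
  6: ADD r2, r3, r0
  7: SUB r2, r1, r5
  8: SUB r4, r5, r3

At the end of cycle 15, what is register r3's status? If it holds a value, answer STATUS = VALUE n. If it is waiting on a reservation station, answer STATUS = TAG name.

  c1: issue SUB r5<-Add1  regs: r0:5,r1:6,r2:3,r3:6,r4:2,r5:Add1
  c2: issue MUL r0<-Mul1  regs: r0:Mul1,r1:6,r2:3,r3:6,r4:2,r5:Add1
  c3: CDB Add1=3; issue SUB r3<-Add1  regs: r0:Mul1,r1:6,r2:3,r3:Add1,r4:2,r5:3
  c4: issue ADD r2<-Add2  regs: r0:Mul1,r1:6,r2:Add2,r3:Add1,r4:2,r5:3
  c5: issue MUL r5<-Mul2  regs: r0:Mul1,r1:6,r2:Add2,r3:Add1,r4:2,r5:Mul2
  c6: stall  regs: r0:Mul1,r1:6,r2:Add2,r3:Add1,r4:2,r5:Mul2
  c7: CDB Mul1=9; stall  regs: r0:9,r1:6,r2:Add2,r3:Add1,r4:2,r5:Mul2
  c8: stall  regs: r0:9,r1:6,r2:Add2,r3:Add1,r4:2,r5:Mul2
  c9: CDB Add1=3; issue SUB r5<-Add1  regs: r0:9,r1:6,r2:Add2,r3:3,r4:2,r5:Add1
  c10: stall  regs: r0:9,r1:6,r2:Add2,r3:3,r4:2,r5:Add1
  c11: CDB Add1=-1; issue ADD r2<-Add1  regs: r0:9,r1:6,r2:Add1,r3:3,r4:2,r5:-1
  c12: CDB Add2=9; issue SUB r2<-Add2  regs: r0:9,r1:6,r2:Add2,r3:3,r4:2,r5:-1
  c13: CDB Add1=12; issue SUB r4<-Add1  regs: r0:9,r1:6,r2:Add2,r3:3,r4:Add1,r5:-1
  c14: CDB Add2=7  regs: r0:9,r1:6,r2:7,r3:3,r4:Add1,r5:-1
  c15: CDB Add1=-4  regs: r0:9,r1:6,r2:7,r3:3,r4:-4,r5:-1

STATUS = VALUE 3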